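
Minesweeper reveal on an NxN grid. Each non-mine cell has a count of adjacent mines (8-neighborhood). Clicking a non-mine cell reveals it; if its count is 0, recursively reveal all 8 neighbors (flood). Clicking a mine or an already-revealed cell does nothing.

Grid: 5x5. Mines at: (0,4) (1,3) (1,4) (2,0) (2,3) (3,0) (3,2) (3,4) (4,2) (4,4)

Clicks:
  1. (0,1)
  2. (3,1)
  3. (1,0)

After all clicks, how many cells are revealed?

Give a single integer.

Click 1 (0,1) count=0: revealed 6 new [(0,0) (0,1) (0,2) (1,0) (1,1) (1,2)] -> total=6
Click 2 (3,1) count=4: revealed 1 new [(3,1)] -> total=7
Click 3 (1,0) count=1: revealed 0 new [(none)] -> total=7

Answer: 7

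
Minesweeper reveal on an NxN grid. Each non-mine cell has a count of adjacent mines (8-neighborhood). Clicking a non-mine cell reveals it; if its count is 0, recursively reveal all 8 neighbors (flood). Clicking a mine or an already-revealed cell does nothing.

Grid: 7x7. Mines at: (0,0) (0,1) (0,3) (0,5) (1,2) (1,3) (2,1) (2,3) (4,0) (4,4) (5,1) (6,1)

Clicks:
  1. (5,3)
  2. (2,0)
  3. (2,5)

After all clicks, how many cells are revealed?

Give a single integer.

Answer: 22

Derivation:
Click 1 (5,3) count=1: revealed 1 new [(5,3)] -> total=1
Click 2 (2,0) count=1: revealed 1 new [(2,0)] -> total=2
Click 3 (2,5) count=0: revealed 20 new [(1,4) (1,5) (1,6) (2,4) (2,5) (2,6) (3,4) (3,5) (3,6) (4,5) (4,6) (5,2) (5,4) (5,5) (5,6) (6,2) (6,3) (6,4) (6,5) (6,6)] -> total=22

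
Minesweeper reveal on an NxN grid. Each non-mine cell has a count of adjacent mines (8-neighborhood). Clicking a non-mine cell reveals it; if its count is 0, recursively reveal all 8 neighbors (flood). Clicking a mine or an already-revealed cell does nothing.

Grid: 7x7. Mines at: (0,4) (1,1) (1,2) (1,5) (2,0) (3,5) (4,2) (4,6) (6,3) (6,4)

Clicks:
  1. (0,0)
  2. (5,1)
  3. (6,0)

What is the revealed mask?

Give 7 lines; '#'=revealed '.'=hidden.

Answer: #......
.......
.......
##.....
##.....
###....
###....

Derivation:
Click 1 (0,0) count=1: revealed 1 new [(0,0)] -> total=1
Click 2 (5,1) count=1: revealed 1 new [(5,1)] -> total=2
Click 3 (6,0) count=0: revealed 9 new [(3,0) (3,1) (4,0) (4,1) (5,0) (5,2) (6,0) (6,1) (6,2)] -> total=11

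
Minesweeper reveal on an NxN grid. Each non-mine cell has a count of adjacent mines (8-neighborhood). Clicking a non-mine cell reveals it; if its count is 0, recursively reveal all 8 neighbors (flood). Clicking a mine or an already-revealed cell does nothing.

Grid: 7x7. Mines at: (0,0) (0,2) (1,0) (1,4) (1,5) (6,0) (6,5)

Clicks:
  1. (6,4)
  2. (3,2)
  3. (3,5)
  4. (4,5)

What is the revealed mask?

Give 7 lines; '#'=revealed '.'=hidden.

Answer: .......
.###...
#######
#######
#######
#######
.####..

Derivation:
Click 1 (6,4) count=1: revealed 1 new [(6,4)] -> total=1
Click 2 (3,2) count=0: revealed 34 new [(1,1) (1,2) (1,3) (2,0) (2,1) (2,2) (2,3) (2,4) (2,5) (2,6) (3,0) (3,1) (3,2) (3,3) (3,4) (3,5) (3,6) (4,0) (4,1) (4,2) (4,3) (4,4) (4,5) (4,6) (5,0) (5,1) (5,2) (5,3) (5,4) (5,5) (5,6) (6,1) (6,2) (6,3)] -> total=35
Click 3 (3,5) count=0: revealed 0 new [(none)] -> total=35
Click 4 (4,5) count=0: revealed 0 new [(none)] -> total=35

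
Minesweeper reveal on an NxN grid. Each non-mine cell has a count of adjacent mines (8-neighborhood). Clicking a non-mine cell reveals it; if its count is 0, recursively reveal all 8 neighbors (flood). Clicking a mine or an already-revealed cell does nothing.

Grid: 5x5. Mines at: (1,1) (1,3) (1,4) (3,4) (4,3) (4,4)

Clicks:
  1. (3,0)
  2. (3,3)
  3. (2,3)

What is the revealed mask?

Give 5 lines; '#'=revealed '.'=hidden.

Answer: .....
.....
####.
####.
###..

Derivation:
Click 1 (3,0) count=0: revealed 9 new [(2,0) (2,1) (2,2) (3,0) (3,1) (3,2) (4,0) (4,1) (4,2)] -> total=9
Click 2 (3,3) count=3: revealed 1 new [(3,3)] -> total=10
Click 3 (2,3) count=3: revealed 1 new [(2,3)] -> total=11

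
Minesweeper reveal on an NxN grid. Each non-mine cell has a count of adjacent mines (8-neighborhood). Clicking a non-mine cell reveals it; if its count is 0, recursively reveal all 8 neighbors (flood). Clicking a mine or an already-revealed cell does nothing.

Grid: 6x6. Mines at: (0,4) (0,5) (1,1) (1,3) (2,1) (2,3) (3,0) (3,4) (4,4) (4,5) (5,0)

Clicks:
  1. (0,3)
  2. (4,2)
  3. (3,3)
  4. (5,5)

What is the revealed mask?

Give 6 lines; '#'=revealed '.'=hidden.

Answer: ...#..
......
......
.###..
.###..
.###.#

Derivation:
Click 1 (0,3) count=2: revealed 1 new [(0,3)] -> total=1
Click 2 (4,2) count=0: revealed 9 new [(3,1) (3,2) (3,3) (4,1) (4,2) (4,3) (5,1) (5,2) (5,3)] -> total=10
Click 3 (3,3) count=3: revealed 0 new [(none)] -> total=10
Click 4 (5,5) count=2: revealed 1 new [(5,5)] -> total=11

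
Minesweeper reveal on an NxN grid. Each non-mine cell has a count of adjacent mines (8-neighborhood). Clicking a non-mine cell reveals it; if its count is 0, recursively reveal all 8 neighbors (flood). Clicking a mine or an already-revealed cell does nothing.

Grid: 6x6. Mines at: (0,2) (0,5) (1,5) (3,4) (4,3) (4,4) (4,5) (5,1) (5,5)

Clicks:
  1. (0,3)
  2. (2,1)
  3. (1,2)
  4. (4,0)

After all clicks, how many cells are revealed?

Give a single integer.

Click 1 (0,3) count=1: revealed 1 new [(0,3)] -> total=1
Click 2 (2,1) count=0: revealed 17 new [(0,0) (0,1) (1,0) (1,1) (1,2) (1,3) (2,0) (2,1) (2,2) (2,3) (3,0) (3,1) (3,2) (3,3) (4,0) (4,1) (4,2)] -> total=18
Click 3 (1,2) count=1: revealed 0 new [(none)] -> total=18
Click 4 (4,0) count=1: revealed 0 new [(none)] -> total=18

Answer: 18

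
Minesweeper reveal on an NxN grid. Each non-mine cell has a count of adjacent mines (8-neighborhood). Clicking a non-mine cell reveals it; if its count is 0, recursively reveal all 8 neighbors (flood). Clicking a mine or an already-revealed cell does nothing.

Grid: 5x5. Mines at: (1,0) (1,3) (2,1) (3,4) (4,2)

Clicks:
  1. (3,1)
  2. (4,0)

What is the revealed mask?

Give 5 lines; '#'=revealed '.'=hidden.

Click 1 (3,1) count=2: revealed 1 new [(3,1)] -> total=1
Click 2 (4,0) count=0: revealed 3 new [(3,0) (4,0) (4,1)] -> total=4

Answer: .....
.....
.....
##...
##...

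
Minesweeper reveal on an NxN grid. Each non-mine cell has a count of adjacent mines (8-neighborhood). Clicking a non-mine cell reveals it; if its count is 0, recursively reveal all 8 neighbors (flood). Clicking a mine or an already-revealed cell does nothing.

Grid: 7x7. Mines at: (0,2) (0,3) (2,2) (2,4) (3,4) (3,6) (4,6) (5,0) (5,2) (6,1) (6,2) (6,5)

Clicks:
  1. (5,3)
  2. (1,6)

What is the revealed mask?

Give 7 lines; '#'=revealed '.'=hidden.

Answer: ....###
....###
.....##
.......
.......
...#...
.......

Derivation:
Click 1 (5,3) count=2: revealed 1 new [(5,3)] -> total=1
Click 2 (1,6) count=0: revealed 8 new [(0,4) (0,5) (0,6) (1,4) (1,5) (1,6) (2,5) (2,6)] -> total=9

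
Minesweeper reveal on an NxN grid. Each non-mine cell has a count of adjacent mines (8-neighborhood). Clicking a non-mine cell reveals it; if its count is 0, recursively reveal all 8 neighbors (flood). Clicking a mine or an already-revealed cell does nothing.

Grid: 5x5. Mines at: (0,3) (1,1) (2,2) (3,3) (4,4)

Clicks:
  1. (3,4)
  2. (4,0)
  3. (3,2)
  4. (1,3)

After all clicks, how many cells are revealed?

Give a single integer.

Click 1 (3,4) count=2: revealed 1 new [(3,4)] -> total=1
Click 2 (4,0) count=0: revealed 8 new [(2,0) (2,1) (3,0) (3,1) (3,2) (4,0) (4,1) (4,2)] -> total=9
Click 3 (3,2) count=2: revealed 0 new [(none)] -> total=9
Click 4 (1,3) count=2: revealed 1 new [(1,3)] -> total=10

Answer: 10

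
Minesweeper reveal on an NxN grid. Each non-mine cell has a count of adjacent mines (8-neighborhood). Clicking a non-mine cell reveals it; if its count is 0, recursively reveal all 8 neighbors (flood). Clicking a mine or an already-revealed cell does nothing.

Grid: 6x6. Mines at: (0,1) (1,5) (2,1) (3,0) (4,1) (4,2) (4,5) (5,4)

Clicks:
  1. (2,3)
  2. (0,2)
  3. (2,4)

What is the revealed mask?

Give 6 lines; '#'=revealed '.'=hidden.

Answer: ..###.
..###.
..###.
..###.
......
......

Derivation:
Click 1 (2,3) count=0: revealed 12 new [(0,2) (0,3) (0,4) (1,2) (1,3) (1,4) (2,2) (2,3) (2,4) (3,2) (3,3) (3,4)] -> total=12
Click 2 (0,2) count=1: revealed 0 new [(none)] -> total=12
Click 3 (2,4) count=1: revealed 0 new [(none)] -> total=12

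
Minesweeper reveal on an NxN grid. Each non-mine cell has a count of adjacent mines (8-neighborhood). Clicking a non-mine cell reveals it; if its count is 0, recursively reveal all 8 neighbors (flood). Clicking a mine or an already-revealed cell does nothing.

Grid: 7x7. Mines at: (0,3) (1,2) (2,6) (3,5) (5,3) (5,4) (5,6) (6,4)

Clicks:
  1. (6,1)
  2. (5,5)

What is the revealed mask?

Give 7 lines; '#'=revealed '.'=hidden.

Click 1 (6,1) count=0: revealed 25 new [(0,0) (0,1) (1,0) (1,1) (2,0) (2,1) (2,2) (2,3) (2,4) (3,0) (3,1) (3,2) (3,3) (3,4) (4,0) (4,1) (4,2) (4,3) (4,4) (5,0) (5,1) (5,2) (6,0) (6,1) (6,2)] -> total=25
Click 2 (5,5) count=3: revealed 1 new [(5,5)] -> total=26

Answer: ##.....
##.....
#####..
#####..
#####..
###..#.
###....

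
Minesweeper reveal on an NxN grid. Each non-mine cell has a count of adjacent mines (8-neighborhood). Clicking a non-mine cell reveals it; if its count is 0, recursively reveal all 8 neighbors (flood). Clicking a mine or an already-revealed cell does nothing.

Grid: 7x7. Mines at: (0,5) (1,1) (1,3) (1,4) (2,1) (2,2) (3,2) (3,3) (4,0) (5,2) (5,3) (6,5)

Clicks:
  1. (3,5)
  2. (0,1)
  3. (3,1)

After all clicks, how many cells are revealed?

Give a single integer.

Click 1 (3,5) count=0: revealed 14 new [(1,5) (1,6) (2,4) (2,5) (2,6) (3,4) (3,5) (3,6) (4,4) (4,5) (4,6) (5,4) (5,5) (5,6)] -> total=14
Click 2 (0,1) count=1: revealed 1 new [(0,1)] -> total=15
Click 3 (3,1) count=4: revealed 1 new [(3,1)] -> total=16

Answer: 16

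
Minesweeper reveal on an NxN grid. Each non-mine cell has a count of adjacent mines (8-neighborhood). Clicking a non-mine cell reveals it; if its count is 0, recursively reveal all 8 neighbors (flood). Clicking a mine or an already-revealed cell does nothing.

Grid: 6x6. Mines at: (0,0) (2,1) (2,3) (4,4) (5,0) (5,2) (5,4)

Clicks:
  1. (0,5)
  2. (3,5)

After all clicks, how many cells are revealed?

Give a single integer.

Click 1 (0,5) count=0: revealed 14 new [(0,1) (0,2) (0,3) (0,4) (0,5) (1,1) (1,2) (1,3) (1,4) (1,5) (2,4) (2,5) (3,4) (3,5)] -> total=14
Click 2 (3,5) count=1: revealed 0 new [(none)] -> total=14

Answer: 14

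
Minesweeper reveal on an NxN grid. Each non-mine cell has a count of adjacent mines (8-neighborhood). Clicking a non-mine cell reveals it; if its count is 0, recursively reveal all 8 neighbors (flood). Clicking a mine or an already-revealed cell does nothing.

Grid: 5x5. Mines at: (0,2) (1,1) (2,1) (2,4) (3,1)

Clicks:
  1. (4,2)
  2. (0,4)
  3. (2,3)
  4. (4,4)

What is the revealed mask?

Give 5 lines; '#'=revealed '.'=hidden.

Click 1 (4,2) count=1: revealed 1 new [(4,2)] -> total=1
Click 2 (0,4) count=0: revealed 4 new [(0,3) (0,4) (1,3) (1,4)] -> total=5
Click 3 (2,3) count=1: revealed 1 new [(2,3)] -> total=6
Click 4 (4,4) count=0: revealed 5 new [(3,2) (3,3) (3,4) (4,3) (4,4)] -> total=11

Answer: ...##
...##
...#.
..###
..###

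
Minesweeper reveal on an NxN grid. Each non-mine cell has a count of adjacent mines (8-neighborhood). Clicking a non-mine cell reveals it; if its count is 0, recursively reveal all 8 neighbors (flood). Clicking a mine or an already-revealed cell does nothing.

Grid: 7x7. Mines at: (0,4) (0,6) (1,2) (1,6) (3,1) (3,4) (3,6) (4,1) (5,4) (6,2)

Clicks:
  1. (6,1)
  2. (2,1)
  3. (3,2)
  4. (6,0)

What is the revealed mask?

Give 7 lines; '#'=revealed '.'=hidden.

Click 1 (6,1) count=1: revealed 1 new [(6,1)] -> total=1
Click 2 (2,1) count=2: revealed 1 new [(2,1)] -> total=2
Click 3 (3,2) count=2: revealed 1 new [(3,2)] -> total=3
Click 4 (6,0) count=0: revealed 3 new [(5,0) (5,1) (6,0)] -> total=6

Answer: .......
.......
.#.....
..#....
.......
##.....
##.....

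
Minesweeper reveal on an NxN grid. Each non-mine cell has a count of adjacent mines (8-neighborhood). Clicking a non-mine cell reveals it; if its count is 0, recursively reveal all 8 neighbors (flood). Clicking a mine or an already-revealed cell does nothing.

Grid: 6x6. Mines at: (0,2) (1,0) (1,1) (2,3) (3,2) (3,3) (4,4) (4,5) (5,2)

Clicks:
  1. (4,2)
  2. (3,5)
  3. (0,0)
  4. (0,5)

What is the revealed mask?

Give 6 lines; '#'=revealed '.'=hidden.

Click 1 (4,2) count=3: revealed 1 new [(4,2)] -> total=1
Click 2 (3,5) count=2: revealed 1 new [(3,5)] -> total=2
Click 3 (0,0) count=2: revealed 1 new [(0,0)] -> total=3
Click 4 (0,5) count=0: revealed 9 new [(0,3) (0,4) (0,5) (1,3) (1,4) (1,5) (2,4) (2,5) (3,4)] -> total=12

Answer: #..###
...###
....##
....##
..#...
......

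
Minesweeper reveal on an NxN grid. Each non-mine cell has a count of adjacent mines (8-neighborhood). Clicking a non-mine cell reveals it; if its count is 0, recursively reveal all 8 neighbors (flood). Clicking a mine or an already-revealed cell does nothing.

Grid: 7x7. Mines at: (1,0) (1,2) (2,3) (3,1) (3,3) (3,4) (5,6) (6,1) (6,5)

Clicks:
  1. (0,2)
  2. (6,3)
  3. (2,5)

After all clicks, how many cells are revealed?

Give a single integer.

Click 1 (0,2) count=1: revealed 1 new [(0,2)] -> total=1
Click 2 (6,3) count=0: revealed 9 new [(4,2) (4,3) (4,4) (5,2) (5,3) (5,4) (6,2) (6,3) (6,4)] -> total=10
Click 3 (2,5) count=1: revealed 1 new [(2,5)] -> total=11

Answer: 11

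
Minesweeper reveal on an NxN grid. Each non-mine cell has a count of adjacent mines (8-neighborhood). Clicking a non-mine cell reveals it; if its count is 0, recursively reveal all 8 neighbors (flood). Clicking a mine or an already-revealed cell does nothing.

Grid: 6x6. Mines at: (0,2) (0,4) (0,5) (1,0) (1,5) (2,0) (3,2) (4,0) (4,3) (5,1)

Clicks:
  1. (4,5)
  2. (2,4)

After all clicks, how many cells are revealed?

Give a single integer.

Answer: 8

Derivation:
Click 1 (4,5) count=0: revealed 8 new [(2,4) (2,5) (3,4) (3,5) (4,4) (4,5) (5,4) (5,5)] -> total=8
Click 2 (2,4) count=1: revealed 0 new [(none)] -> total=8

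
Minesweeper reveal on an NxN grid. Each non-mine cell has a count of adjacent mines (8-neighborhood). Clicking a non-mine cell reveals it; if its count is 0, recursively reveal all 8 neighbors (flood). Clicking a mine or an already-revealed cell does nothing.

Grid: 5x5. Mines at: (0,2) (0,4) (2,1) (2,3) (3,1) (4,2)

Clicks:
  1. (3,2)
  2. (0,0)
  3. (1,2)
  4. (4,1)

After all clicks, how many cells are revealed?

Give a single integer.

Answer: 7

Derivation:
Click 1 (3,2) count=4: revealed 1 new [(3,2)] -> total=1
Click 2 (0,0) count=0: revealed 4 new [(0,0) (0,1) (1,0) (1,1)] -> total=5
Click 3 (1,2) count=3: revealed 1 new [(1,2)] -> total=6
Click 4 (4,1) count=2: revealed 1 new [(4,1)] -> total=7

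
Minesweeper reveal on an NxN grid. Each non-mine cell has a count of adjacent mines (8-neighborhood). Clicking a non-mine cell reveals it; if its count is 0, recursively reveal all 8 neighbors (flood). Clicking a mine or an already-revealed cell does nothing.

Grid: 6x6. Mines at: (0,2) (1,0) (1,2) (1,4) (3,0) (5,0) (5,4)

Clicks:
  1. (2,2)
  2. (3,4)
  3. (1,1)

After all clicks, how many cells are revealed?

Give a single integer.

Answer: 19

Derivation:
Click 1 (2,2) count=1: revealed 1 new [(2,2)] -> total=1
Click 2 (3,4) count=0: revealed 17 new [(2,1) (2,3) (2,4) (2,5) (3,1) (3,2) (3,3) (3,4) (3,5) (4,1) (4,2) (4,3) (4,4) (4,5) (5,1) (5,2) (5,3)] -> total=18
Click 3 (1,1) count=3: revealed 1 new [(1,1)] -> total=19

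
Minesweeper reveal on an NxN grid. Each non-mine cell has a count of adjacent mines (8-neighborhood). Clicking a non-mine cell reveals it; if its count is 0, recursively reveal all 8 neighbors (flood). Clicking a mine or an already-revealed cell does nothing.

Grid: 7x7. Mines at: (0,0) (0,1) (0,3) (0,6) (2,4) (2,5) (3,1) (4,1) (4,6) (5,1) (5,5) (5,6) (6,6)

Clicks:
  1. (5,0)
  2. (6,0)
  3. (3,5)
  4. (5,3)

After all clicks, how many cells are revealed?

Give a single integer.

Answer: 15

Derivation:
Click 1 (5,0) count=2: revealed 1 new [(5,0)] -> total=1
Click 2 (6,0) count=1: revealed 1 new [(6,0)] -> total=2
Click 3 (3,5) count=3: revealed 1 new [(3,5)] -> total=3
Click 4 (5,3) count=0: revealed 12 new [(3,2) (3,3) (3,4) (4,2) (4,3) (4,4) (5,2) (5,3) (5,4) (6,2) (6,3) (6,4)] -> total=15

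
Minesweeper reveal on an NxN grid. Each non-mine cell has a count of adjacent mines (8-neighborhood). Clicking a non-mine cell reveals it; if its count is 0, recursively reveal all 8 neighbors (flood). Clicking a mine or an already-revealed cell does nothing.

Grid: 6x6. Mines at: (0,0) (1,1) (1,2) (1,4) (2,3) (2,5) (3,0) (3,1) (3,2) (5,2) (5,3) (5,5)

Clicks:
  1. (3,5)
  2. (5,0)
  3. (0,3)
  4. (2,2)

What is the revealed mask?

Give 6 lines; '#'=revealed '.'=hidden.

Click 1 (3,5) count=1: revealed 1 new [(3,5)] -> total=1
Click 2 (5,0) count=0: revealed 4 new [(4,0) (4,1) (5,0) (5,1)] -> total=5
Click 3 (0,3) count=2: revealed 1 new [(0,3)] -> total=6
Click 4 (2,2) count=5: revealed 1 new [(2,2)] -> total=7

Answer: ...#..
......
..#...
.....#
##....
##....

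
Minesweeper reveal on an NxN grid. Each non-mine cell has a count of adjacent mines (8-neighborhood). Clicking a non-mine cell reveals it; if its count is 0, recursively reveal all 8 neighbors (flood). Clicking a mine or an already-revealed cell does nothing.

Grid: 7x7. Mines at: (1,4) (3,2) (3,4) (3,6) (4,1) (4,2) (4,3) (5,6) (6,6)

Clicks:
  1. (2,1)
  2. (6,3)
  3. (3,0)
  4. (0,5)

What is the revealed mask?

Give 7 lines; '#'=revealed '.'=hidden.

Click 1 (2,1) count=1: revealed 1 new [(2,1)] -> total=1
Click 2 (6,3) count=0: revealed 12 new [(5,0) (5,1) (5,2) (5,3) (5,4) (5,5) (6,0) (6,1) (6,2) (6,3) (6,4) (6,5)] -> total=13
Click 3 (3,0) count=1: revealed 1 new [(3,0)] -> total=14
Click 4 (0,5) count=1: revealed 1 new [(0,5)] -> total=15

Answer: .....#.
.......
.#.....
#......
.......
######.
######.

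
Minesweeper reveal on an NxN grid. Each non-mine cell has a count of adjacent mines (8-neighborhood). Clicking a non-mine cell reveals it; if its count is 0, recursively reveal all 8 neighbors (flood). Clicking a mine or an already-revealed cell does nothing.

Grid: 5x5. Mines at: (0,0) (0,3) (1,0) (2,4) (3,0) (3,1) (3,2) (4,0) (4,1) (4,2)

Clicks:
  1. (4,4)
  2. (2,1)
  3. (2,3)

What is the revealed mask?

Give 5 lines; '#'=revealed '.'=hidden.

Answer: .....
.....
.#.#.
...##
...##

Derivation:
Click 1 (4,4) count=0: revealed 4 new [(3,3) (3,4) (4,3) (4,4)] -> total=4
Click 2 (2,1) count=4: revealed 1 new [(2,1)] -> total=5
Click 3 (2,3) count=2: revealed 1 new [(2,3)] -> total=6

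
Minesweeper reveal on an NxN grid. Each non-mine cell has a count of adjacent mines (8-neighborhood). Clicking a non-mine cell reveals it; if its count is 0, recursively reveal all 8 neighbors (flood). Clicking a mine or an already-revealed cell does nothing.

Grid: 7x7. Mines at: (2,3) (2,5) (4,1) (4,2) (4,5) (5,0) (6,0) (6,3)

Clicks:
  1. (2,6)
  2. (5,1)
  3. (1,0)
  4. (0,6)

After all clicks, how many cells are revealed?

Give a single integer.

Answer: 22

Derivation:
Click 1 (2,6) count=1: revealed 1 new [(2,6)] -> total=1
Click 2 (5,1) count=4: revealed 1 new [(5,1)] -> total=2
Click 3 (1,0) count=0: revealed 20 new [(0,0) (0,1) (0,2) (0,3) (0,4) (0,5) (0,6) (1,0) (1,1) (1,2) (1,3) (1,4) (1,5) (1,6) (2,0) (2,1) (2,2) (3,0) (3,1) (3,2)] -> total=22
Click 4 (0,6) count=0: revealed 0 new [(none)] -> total=22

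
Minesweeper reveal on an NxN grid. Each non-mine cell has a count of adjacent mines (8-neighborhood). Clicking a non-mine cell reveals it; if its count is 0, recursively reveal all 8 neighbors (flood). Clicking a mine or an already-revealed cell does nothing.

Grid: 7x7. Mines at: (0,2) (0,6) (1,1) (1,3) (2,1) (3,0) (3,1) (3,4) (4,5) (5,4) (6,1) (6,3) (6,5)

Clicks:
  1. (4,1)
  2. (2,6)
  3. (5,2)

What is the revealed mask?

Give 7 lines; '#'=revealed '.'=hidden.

Click 1 (4,1) count=2: revealed 1 new [(4,1)] -> total=1
Click 2 (2,6) count=0: revealed 6 new [(1,5) (1,6) (2,5) (2,6) (3,5) (3,6)] -> total=7
Click 3 (5,2) count=2: revealed 1 new [(5,2)] -> total=8

Answer: .......
.....##
.....##
.....##
.#.....
..#....
.......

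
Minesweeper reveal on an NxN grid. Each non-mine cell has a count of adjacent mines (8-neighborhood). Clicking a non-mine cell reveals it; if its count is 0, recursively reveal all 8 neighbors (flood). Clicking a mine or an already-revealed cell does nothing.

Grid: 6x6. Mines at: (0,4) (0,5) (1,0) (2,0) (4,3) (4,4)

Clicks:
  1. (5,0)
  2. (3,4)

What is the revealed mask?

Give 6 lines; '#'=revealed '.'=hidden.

Answer: ......
......
......
###.#.
###...
###...

Derivation:
Click 1 (5,0) count=0: revealed 9 new [(3,0) (3,1) (3,2) (4,0) (4,1) (4,2) (5,0) (5,1) (5,2)] -> total=9
Click 2 (3,4) count=2: revealed 1 new [(3,4)] -> total=10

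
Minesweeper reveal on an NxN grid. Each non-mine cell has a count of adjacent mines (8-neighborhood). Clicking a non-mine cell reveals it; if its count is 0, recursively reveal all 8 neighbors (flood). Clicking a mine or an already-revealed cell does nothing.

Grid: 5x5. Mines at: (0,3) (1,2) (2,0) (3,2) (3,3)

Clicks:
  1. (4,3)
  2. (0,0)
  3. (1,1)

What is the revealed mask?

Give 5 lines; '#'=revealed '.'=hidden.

Answer: ##...
##...
.....
.....
...#.

Derivation:
Click 1 (4,3) count=2: revealed 1 new [(4,3)] -> total=1
Click 2 (0,0) count=0: revealed 4 new [(0,0) (0,1) (1,0) (1,1)] -> total=5
Click 3 (1,1) count=2: revealed 0 new [(none)] -> total=5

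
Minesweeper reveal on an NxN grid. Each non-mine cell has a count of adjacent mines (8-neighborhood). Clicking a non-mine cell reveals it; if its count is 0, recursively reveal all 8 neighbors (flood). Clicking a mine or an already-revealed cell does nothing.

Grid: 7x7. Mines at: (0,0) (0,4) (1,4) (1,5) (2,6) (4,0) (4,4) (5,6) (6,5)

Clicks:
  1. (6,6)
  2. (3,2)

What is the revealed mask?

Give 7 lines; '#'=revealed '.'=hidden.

Click 1 (6,6) count=2: revealed 1 new [(6,6)] -> total=1
Click 2 (3,2) count=0: revealed 28 new [(0,1) (0,2) (0,3) (1,0) (1,1) (1,2) (1,3) (2,0) (2,1) (2,2) (2,3) (3,0) (3,1) (3,2) (3,3) (4,1) (4,2) (4,3) (5,0) (5,1) (5,2) (5,3) (5,4) (6,0) (6,1) (6,2) (6,3) (6,4)] -> total=29

Answer: .###...
####...
####...
####...
.###...
#####..
#####.#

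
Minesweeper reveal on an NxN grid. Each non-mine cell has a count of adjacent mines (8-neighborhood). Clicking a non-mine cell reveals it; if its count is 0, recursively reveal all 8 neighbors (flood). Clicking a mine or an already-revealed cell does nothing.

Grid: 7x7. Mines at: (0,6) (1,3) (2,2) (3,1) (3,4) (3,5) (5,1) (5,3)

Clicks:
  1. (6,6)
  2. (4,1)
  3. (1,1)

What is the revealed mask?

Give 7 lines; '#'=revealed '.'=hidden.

Click 1 (6,6) count=0: revealed 9 new [(4,4) (4,5) (4,6) (5,4) (5,5) (5,6) (6,4) (6,5) (6,6)] -> total=9
Click 2 (4,1) count=2: revealed 1 new [(4,1)] -> total=10
Click 3 (1,1) count=1: revealed 1 new [(1,1)] -> total=11

Answer: .......
.#.....
.......
.......
.#..###
....###
....###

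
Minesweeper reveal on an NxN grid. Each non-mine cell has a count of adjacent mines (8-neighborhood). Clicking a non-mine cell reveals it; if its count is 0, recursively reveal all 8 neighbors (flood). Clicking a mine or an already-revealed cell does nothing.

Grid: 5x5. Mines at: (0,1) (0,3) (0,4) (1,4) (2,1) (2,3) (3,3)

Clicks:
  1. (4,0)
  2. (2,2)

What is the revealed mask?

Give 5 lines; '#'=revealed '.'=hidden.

Click 1 (4,0) count=0: revealed 6 new [(3,0) (3,1) (3,2) (4,0) (4,1) (4,2)] -> total=6
Click 2 (2,2) count=3: revealed 1 new [(2,2)] -> total=7

Answer: .....
.....
..#..
###..
###..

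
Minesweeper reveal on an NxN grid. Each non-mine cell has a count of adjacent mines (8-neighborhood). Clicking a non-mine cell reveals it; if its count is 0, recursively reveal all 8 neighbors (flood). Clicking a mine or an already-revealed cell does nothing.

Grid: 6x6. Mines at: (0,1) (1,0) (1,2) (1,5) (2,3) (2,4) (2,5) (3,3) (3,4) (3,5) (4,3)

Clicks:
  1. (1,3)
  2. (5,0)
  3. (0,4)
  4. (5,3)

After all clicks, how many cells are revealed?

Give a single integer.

Click 1 (1,3) count=3: revealed 1 new [(1,3)] -> total=1
Click 2 (5,0) count=0: revealed 12 new [(2,0) (2,1) (2,2) (3,0) (3,1) (3,2) (4,0) (4,1) (4,2) (5,0) (5,1) (5,2)] -> total=13
Click 3 (0,4) count=1: revealed 1 new [(0,4)] -> total=14
Click 4 (5,3) count=1: revealed 1 new [(5,3)] -> total=15

Answer: 15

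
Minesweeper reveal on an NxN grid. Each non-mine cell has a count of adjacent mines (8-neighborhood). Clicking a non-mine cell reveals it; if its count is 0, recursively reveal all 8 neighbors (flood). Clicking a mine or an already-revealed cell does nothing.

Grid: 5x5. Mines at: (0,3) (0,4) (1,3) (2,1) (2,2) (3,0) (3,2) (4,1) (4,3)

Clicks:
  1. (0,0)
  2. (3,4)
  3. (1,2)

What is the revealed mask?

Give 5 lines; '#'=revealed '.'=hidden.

Click 1 (0,0) count=0: revealed 6 new [(0,0) (0,1) (0,2) (1,0) (1,1) (1,2)] -> total=6
Click 2 (3,4) count=1: revealed 1 new [(3,4)] -> total=7
Click 3 (1,2) count=4: revealed 0 new [(none)] -> total=7

Answer: ###..
###..
.....
....#
.....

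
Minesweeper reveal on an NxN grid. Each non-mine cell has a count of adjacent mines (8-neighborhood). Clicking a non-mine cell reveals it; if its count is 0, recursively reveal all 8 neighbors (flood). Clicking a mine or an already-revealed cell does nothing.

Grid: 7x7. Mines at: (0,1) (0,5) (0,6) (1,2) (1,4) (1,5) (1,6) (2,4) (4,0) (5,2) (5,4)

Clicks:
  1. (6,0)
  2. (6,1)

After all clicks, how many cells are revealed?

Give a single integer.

Answer: 4

Derivation:
Click 1 (6,0) count=0: revealed 4 new [(5,0) (5,1) (6,0) (6,1)] -> total=4
Click 2 (6,1) count=1: revealed 0 new [(none)] -> total=4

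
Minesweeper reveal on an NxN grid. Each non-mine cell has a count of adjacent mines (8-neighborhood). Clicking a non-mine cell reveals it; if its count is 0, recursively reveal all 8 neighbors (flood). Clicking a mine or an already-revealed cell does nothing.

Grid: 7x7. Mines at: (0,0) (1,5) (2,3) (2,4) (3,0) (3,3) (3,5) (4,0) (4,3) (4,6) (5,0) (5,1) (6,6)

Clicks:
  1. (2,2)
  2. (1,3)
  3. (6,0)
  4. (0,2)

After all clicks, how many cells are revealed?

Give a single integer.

Click 1 (2,2) count=2: revealed 1 new [(2,2)] -> total=1
Click 2 (1,3) count=2: revealed 1 new [(1,3)] -> total=2
Click 3 (6,0) count=2: revealed 1 new [(6,0)] -> total=3
Click 4 (0,2) count=0: revealed 7 new [(0,1) (0,2) (0,3) (0,4) (1,1) (1,2) (1,4)] -> total=10

Answer: 10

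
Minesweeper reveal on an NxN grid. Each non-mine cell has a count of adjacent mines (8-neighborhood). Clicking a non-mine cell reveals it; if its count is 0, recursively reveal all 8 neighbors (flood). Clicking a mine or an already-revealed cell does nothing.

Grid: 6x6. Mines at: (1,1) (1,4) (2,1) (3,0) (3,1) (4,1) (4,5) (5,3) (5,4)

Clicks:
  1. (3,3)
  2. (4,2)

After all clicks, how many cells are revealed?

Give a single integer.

Answer: 9

Derivation:
Click 1 (3,3) count=0: revealed 9 new [(2,2) (2,3) (2,4) (3,2) (3,3) (3,4) (4,2) (4,3) (4,4)] -> total=9
Click 2 (4,2) count=3: revealed 0 new [(none)] -> total=9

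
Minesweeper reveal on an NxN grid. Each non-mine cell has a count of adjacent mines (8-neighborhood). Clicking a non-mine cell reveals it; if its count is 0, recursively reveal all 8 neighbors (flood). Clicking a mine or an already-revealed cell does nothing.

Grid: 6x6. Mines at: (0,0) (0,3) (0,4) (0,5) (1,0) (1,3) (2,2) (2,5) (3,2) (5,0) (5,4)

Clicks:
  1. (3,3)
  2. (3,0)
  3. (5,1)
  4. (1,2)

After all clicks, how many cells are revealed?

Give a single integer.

Click 1 (3,3) count=2: revealed 1 new [(3,3)] -> total=1
Click 2 (3,0) count=0: revealed 6 new [(2,0) (2,1) (3,0) (3,1) (4,0) (4,1)] -> total=7
Click 3 (5,1) count=1: revealed 1 new [(5,1)] -> total=8
Click 4 (1,2) count=3: revealed 1 new [(1,2)] -> total=9

Answer: 9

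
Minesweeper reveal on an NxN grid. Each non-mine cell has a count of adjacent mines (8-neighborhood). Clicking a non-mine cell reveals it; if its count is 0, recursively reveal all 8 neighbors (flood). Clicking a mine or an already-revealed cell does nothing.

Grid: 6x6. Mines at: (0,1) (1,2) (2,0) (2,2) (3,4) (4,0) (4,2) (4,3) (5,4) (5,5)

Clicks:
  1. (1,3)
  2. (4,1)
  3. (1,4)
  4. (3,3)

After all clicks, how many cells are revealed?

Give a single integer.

Answer: 11

Derivation:
Click 1 (1,3) count=2: revealed 1 new [(1,3)] -> total=1
Click 2 (4,1) count=2: revealed 1 new [(4,1)] -> total=2
Click 3 (1,4) count=0: revealed 8 new [(0,3) (0,4) (0,5) (1,4) (1,5) (2,3) (2,4) (2,5)] -> total=10
Click 4 (3,3) count=4: revealed 1 new [(3,3)] -> total=11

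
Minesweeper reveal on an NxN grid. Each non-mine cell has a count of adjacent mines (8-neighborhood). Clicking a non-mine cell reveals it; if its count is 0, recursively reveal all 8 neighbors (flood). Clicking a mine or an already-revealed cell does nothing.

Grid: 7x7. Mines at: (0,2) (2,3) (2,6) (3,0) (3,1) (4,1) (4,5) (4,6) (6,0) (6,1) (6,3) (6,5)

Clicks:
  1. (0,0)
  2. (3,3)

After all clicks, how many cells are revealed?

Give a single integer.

Answer: 7

Derivation:
Click 1 (0,0) count=0: revealed 6 new [(0,0) (0,1) (1,0) (1,1) (2,0) (2,1)] -> total=6
Click 2 (3,3) count=1: revealed 1 new [(3,3)] -> total=7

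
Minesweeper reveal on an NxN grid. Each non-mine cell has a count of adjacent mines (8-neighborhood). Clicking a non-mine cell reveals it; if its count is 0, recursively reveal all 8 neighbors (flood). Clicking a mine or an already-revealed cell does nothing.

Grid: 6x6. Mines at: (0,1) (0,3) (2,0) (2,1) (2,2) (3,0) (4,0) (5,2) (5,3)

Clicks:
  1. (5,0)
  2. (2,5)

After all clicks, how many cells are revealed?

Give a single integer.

Click 1 (5,0) count=1: revealed 1 new [(5,0)] -> total=1
Click 2 (2,5) count=0: revealed 16 new [(0,4) (0,5) (1,3) (1,4) (1,5) (2,3) (2,4) (2,5) (3,3) (3,4) (3,5) (4,3) (4,4) (4,5) (5,4) (5,5)] -> total=17

Answer: 17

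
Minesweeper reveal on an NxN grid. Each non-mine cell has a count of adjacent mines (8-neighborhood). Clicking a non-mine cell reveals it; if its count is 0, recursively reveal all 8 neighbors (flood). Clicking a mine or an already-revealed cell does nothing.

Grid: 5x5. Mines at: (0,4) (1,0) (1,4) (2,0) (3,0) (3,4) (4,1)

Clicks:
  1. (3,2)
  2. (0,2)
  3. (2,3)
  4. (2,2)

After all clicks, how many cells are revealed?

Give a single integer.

Answer: 12

Derivation:
Click 1 (3,2) count=1: revealed 1 new [(3,2)] -> total=1
Click 2 (0,2) count=0: revealed 11 new [(0,1) (0,2) (0,3) (1,1) (1,2) (1,3) (2,1) (2,2) (2,3) (3,1) (3,3)] -> total=12
Click 3 (2,3) count=2: revealed 0 new [(none)] -> total=12
Click 4 (2,2) count=0: revealed 0 new [(none)] -> total=12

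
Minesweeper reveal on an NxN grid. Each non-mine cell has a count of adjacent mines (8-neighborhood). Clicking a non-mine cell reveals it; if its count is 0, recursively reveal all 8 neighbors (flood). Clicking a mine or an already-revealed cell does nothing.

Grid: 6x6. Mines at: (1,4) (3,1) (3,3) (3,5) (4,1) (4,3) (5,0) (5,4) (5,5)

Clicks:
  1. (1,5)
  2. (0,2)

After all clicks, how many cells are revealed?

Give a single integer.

Click 1 (1,5) count=1: revealed 1 new [(1,5)] -> total=1
Click 2 (0,2) count=0: revealed 12 new [(0,0) (0,1) (0,2) (0,3) (1,0) (1,1) (1,2) (1,3) (2,0) (2,1) (2,2) (2,3)] -> total=13

Answer: 13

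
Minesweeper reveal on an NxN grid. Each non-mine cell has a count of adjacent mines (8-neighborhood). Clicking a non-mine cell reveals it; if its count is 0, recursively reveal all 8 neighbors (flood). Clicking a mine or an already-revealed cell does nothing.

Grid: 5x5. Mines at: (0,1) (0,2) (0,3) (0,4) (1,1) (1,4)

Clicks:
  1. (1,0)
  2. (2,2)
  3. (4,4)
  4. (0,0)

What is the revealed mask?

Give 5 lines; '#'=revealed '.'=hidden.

Answer: #....
#....
#####
#####
#####

Derivation:
Click 1 (1,0) count=2: revealed 1 new [(1,0)] -> total=1
Click 2 (2,2) count=1: revealed 1 new [(2,2)] -> total=2
Click 3 (4,4) count=0: revealed 14 new [(2,0) (2,1) (2,3) (2,4) (3,0) (3,1) (3,2) (3,3) (3,4) (4,0) (4,1) (4,2) (4,3) (4,4)] -> total=16
Click 4 (0,0) count=2: revealed 1 new [(0,0)] -> total=17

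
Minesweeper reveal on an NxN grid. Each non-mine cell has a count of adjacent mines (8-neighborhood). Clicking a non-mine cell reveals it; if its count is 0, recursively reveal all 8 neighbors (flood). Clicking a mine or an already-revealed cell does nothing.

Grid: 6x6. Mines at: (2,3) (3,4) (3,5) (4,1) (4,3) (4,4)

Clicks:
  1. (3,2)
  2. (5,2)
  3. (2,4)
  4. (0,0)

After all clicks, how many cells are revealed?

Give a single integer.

Click 1 (3,2) count=3: revealed 1 new [(3,2)] -> total=1
Click 2 (5,2) count=2: revealed 1 new [(5,2)] -> total=2
Click 3 (2,4) count=3: revealed 1 new [(2,4)] -> total=3
Click 4 (0,0) count=0: revealed 18 new [(0,0) (0,1) (0,2) (0,3) (0,4) (0,5) (1,0) (1,1) (1,2) (1,3) (1,4) (1,5) (2,0) (2,1) (2,2) (2,5) (3,0) (3,1)] -> total=21

Answer: 21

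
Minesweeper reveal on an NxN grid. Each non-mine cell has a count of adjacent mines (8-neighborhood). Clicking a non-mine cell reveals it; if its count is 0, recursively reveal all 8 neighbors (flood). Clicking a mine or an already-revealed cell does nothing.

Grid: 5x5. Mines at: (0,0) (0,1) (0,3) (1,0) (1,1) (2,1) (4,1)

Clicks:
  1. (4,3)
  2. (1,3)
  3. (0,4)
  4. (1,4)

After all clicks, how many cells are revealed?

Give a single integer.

Click 1 (4,3) count=0: revealed 12 new [(1,2) (1,3) (1,4) (2,2) (2,3) (2,4) (3,2) (3,3) (3,4) (4,2) (4,3) (4,4)] -> total=12
Click 2 (1,3) count=1: revealed 0 new [(none)] -> total=12
Click 3 (0,4) count=1: revealed 1 new [(0,4)] -> total=13
Click 4 (1,4) count=1: revealed 0 new [(none)] -> total=13

Answer: 13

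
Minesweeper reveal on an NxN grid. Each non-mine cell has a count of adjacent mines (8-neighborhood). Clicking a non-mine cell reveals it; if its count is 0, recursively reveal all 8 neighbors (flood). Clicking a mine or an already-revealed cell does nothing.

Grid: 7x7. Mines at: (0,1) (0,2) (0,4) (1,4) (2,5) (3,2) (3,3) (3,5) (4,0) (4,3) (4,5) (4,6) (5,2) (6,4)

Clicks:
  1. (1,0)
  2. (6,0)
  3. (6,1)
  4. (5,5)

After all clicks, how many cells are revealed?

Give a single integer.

Click 1 (1,0) count=1: revealed 1 new [(1,0)] -> total=1
Click 2 (6,0) count=0: revealed 4 new [(5,0) (5,1) (6,0) (6,1)] -> total=5
Click 3 (6,1) count=1: revealed 0 new [(none)] -> total=5
Click 4 (5,5) count=3: revealed 1 new [(5,5)] -> total=6

Answer: 6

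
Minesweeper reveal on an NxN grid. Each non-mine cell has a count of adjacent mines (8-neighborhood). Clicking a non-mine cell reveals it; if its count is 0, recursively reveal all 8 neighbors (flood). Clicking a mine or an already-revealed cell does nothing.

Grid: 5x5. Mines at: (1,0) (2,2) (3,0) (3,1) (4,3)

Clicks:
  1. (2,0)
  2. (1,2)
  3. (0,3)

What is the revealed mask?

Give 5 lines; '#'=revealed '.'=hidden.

Click 1 (2,0) count=3: revealed 1 new [(2,0)] -> total=1
Click 2 (1,2) count=1: revealed 1 new [(1,2)] -> total=2
Click 3 (0,3) count=0: revealed 11 new [(0,1) (0,2) (0,3) (0,4) (1,1) (1,3) (1,4) (2,3) (2,4) (3,3) (3,4)] -> total=13

Answer: .####
.####
#..##
...##
.....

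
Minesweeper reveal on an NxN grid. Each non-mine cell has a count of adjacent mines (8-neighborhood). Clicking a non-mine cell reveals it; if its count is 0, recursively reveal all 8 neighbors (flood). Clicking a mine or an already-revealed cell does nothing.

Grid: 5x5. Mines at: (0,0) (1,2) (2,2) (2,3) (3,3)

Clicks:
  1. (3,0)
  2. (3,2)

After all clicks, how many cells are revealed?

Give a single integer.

Click 1 (3,0) count=0: revealed 10 new [(1,0) (1,1) (2,0) (2,1) (3,0) (3,1) (3,2) (4,0) (4,1) (4,2)] -> total=10
Click 2 (3,2) count=3: revealed 0 new [(none)] -> total=10

Answer: 10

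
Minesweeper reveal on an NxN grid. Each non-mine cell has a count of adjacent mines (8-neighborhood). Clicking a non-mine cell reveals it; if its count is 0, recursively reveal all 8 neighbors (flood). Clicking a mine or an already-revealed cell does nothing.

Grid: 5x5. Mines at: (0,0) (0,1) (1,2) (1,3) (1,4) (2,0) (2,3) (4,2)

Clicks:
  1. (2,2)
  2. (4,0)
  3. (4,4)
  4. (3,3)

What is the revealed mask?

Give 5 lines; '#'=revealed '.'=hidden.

Click 1 (2,2) count=3: revealed 1 new [(2,2)] -> total=1
Click 2 (4,0) count=0: revealed 4 new [(3,0) (3,1) (4,0) (4,1)] -> total=5
Click 3 (4,4) count=0: revealed 4 new [(3,3) (3,4) (4,3) (4,4)] -> total=9
Click 4 (3,3) count=2: revealed 0 new [(none)] -> total=9

Answer: .....
.....
..#..
##.##
##.##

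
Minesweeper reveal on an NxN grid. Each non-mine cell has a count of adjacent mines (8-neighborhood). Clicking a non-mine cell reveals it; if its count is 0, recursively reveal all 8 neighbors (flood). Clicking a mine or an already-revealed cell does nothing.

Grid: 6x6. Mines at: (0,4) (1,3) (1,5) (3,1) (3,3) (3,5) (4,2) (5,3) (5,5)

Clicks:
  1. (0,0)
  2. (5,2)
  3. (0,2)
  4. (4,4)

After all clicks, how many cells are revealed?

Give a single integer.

Click 1 (0,0) count=0: revealed 9 new [(0,0) (0,1) (0,2) (1,0) (1,1) (1,2) (2,0) (2,1) (2,2)] -> total=9
Click 2 (5,2) count=2: revealed 1 new [(5,2)] -> total=10
Click 3 (0,2) count=1: revealed 0 new [(none)] -> total=10
Click 4 (4,4) count=4: revealed 1 new [(4,4)] -> total=11

Answer: 11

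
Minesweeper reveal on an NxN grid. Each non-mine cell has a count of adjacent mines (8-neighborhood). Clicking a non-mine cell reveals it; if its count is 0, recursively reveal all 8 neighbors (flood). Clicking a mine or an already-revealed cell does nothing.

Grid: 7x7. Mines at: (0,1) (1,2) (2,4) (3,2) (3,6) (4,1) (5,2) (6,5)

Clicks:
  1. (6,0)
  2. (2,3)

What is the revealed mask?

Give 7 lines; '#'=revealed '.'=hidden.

Click 1 (6,0) count=0: revealed 4 new [(5,0) (5,1) (6,0) (6,1)] -> total=4
Click 2 (2,3) count=3: revealed 1 new [(2,3)] -> total=5

Answer: .......
.......
...#...
.......
.......
##.....
##.....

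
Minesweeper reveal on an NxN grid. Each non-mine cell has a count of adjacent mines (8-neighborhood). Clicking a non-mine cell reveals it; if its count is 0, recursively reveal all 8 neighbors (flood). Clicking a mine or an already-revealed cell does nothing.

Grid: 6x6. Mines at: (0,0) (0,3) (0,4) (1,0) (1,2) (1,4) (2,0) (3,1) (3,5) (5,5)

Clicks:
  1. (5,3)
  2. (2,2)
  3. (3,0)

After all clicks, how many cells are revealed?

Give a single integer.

Answer: 17

Derivation:
Click 1 (5,3) count=0: revealed 16 new [(2,2) (2,3) (2,4) (3,2) (3,3) (3,4) (4,0) (4,1) (4,2) (4,3) (4,4) (5,0) (5,1) (5,2) (5,3) (5,4)] -> total=16
Click 2 (2,2) count=2: revealed 0 new [(none)] -> total=16
Click 3 (3,0) count=2: revealed 1 new [(3,0)] -> total=17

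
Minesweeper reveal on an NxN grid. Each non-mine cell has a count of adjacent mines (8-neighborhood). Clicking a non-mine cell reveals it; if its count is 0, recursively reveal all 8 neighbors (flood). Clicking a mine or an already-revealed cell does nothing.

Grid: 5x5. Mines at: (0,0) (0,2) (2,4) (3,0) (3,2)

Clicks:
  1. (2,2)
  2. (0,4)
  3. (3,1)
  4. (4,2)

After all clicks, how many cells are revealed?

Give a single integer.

Click 1 (2,2) count=1: revealed 1 new [(2,2)] -> total=1
Click 2 (0,4) count=0: revealed 4 new [(0,3) (0,4) (1,3) (1,4)] -> total=5
Click 3 (3,1) count=2: revealed 1 new [(3,1)] -> total=6
Click 4 (4,2) count=1: revealed 1 new [(4,2)] -> total=7

Answer: 7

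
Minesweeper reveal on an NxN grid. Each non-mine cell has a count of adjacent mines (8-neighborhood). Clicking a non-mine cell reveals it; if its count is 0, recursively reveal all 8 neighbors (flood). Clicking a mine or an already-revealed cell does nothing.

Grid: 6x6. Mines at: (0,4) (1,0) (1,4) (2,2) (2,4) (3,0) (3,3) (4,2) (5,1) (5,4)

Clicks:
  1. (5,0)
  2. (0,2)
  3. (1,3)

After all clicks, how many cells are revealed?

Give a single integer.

Click 1 (5,0) count=1: revealed 1 new [(5,0)] -> total=1
Click 2 (0,2) count=0: revealed 6 new [(0,1) (0,2) (0,3) (1,1) (1,2) (1,3)] -> total=7
Click 3 (1,3) count=4: revealed 0 new [(none)] -> total=7

Answer: 7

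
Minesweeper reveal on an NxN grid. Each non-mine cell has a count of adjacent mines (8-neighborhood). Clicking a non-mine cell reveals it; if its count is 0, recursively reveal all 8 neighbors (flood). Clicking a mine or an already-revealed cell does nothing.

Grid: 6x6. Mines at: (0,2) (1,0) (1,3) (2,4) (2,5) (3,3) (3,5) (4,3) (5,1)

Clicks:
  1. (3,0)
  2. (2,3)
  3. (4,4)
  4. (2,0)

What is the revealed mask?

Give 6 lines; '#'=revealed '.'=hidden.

Answer: ......
......
####..
###...
###.#.
......

Derivation:
Click 1 (3,0) count=0: revealed 9 new [(2,0) (2,1) (2,2) (3,0) (3,1) (3,2) (4,0) (4,1) (4,2)] -> total=9
Click 2 (2,3) count=3: revealed 1 new [(2,3)] -> total=10
Click 3 (4,4) count=3: revealed 1 new [(4,4)] -> total=11
Click 4 (2,0) count=1: revealed 0 new [(none)] -> total=11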